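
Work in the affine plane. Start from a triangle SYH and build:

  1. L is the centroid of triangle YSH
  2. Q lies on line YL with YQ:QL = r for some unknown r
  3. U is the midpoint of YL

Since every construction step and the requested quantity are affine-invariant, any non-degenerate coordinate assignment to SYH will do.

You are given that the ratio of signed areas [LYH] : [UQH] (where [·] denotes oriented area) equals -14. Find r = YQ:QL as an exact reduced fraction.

Choose coordinates S = (0, 0), Y = (1, 0), H = (0, 1).
1. L is the centroid of triangle YSH ⇒ L = (1/3, 1/3)
2. With YQ:QL = r, write λ = r/(r+1) so Q = Y + λ·(L−Y); Q is affine-linear in λ
3. U is the midpoint of YL ⇒ U = (2/3, 1/6)
Every point depending on Q is an affine combination of Q and λ-independent points, so each such coordinate is linear in λ; the λ² term in each signed area is a multiple of (L−Y)×(L−Y) = 0, so 2·[LYH] and 2·[UQH] are each linear in λ. Evaluating at λ=0 and λ=1:
  2·[LYH] = 1/3,   2·[UQH] = -1/3·λ + 1/6
So [LYH]:[UQH] = (1/3) / (-1/3·λ + 1/6). Setting this equal to -14:
  1/3 = -14·(-1/3·λ + 1/6)  ⇒  λ = 4/7
Then r = λ/(1−λ) = (4/7)/(3/7) = 4/3. Check: with r = 4/3, Q = (13/21, 4/21) and [LYH]:[UQH] = -14 as required.

r = 4/3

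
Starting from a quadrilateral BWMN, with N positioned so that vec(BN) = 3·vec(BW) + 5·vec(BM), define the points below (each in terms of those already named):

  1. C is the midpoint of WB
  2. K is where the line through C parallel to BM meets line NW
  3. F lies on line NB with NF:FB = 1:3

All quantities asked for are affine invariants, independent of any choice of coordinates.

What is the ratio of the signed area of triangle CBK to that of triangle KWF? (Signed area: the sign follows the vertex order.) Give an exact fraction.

[CBK]:[KWF] = 2

Assign B = (0, 0), W = (1, 0), M = (0, 1), N = (3, 5) — the answer is frame-independent, so this choice is without loss of generality.
1. C is the midpoint of WB ⇒ C = (1/2, 0)
2. K is where the line through C parallel to BM meets line NW ⇒ K = (1/2, -5/4)
3. F lies on line NB with NF:FB = 1:3 ⇒ F = (9/4, 15/4)
2·[CBK] = 5/8, 2·[KWF] = 5/16
[CBK]:[KWF] = 5/8:5/16 = 2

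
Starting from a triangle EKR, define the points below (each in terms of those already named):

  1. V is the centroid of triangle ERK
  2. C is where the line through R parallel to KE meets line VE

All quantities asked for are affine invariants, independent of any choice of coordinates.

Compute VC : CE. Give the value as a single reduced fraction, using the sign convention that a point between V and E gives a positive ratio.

Set E = (0, 0), K = (1, 0), R = (0, 1); any affine frame gives the same invariant.
1. V is the centroid of triangle ERK ⇒ V = (1/3, 1/3)
2. C is where the line through R parallel to KE meets line VE ⇒ C = (1, 1)
C = V + t·(E−V) with t = -2, so VC:CE = t:(1−t) = -2:3

VC:CE = -2/3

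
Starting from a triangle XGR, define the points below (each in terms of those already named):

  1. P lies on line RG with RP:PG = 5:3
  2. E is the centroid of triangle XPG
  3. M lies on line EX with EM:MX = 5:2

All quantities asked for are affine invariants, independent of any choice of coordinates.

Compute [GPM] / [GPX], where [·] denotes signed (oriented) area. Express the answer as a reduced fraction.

Set X = (0, 0), G = (1, 0), R = (0, 1); any affine frame gives the same invariant.
1. P lies on line RG with RP:PG = 5:3 ⇒ P = (5/8, 3/8)
2. E is the centroid of triangle XPG ⇒ E = (13/24, 1/8)
3. M lies on line EX with EM:MX = 5:2 ⇒ M = (13/84, 1/28)
2·[GPM] = 17/56, 2·[GPX] = 3/8
[GPM]:[GPX] = 17/56:3/8 = 17/21

[GPM]:[GPX] = 17/21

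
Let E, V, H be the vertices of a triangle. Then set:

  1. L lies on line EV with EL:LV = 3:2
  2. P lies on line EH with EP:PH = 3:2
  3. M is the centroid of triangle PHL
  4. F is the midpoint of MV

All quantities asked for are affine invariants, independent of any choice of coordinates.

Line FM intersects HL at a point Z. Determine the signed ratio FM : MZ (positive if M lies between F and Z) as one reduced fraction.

Choose coordinates E = (0, 0), V = (1, 0), H = (0, 1).
1. L lies on line EV with EL:LV = 3:2 ⇒ L = (3/5, 0)
2. P lies on line EH with EP:PH = 3:2 ⇒ P = (0, 3/5)
3. M is the centroid of triangle PHL ⇒ M = (1/5, 8/15)
4. F is the midpoint of MV ⇒ F = (3/5, 4/15)
line FM meets HL at Z = (1/3, 4/9)
M = F + t·(Z−F) with t = 3/2, so FM:MZ = 3/2:-1/2

FM:MZ = -3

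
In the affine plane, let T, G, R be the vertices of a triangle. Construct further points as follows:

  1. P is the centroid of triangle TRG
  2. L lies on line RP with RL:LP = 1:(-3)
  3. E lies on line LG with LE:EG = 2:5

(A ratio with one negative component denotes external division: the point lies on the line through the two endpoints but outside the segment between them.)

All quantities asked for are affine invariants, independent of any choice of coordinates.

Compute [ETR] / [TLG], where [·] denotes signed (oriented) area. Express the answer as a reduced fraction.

[ETR]:[TLG] = 1/8

Choose coordinates T = (0, 0), G = (1, 0), R = (0, 1).
1. P is the centroid of triangle TRG ⇒ P = (1/3, 1/3)
2. L lies on line RP with RL:LP = 1:(-3) ⇒ L = (-1/6, 4/3)
3. E lies on line LG with LE:EG = 2:5 ⇒ E = (1/6, 20/21)
2·[ETR] = -1/6, 2·[TLG] = -4/3
[ETR]:[TLG] = -1/6:-4/3 = 1/8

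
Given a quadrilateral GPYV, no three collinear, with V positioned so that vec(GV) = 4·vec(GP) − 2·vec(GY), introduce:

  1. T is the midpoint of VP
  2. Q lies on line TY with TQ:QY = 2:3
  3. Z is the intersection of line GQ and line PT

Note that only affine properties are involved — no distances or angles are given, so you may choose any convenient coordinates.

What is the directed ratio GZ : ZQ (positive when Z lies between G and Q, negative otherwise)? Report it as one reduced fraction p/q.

Set G = (0, 0), P = (1, 0), Y = (0, 1), V = (4, -2); any affine frame gives the same invariant.
1. T is the midpoint of VP ⇒ T = (5/2, -1)
2. Q lies on line TY with TQ:QY = 2:3 ⇒ Q = (3/2, -1/5)
3. Z is the intersection of line GQ and line PT ⇒ Z = (5/4, -1/6)
Z = G + t·(Q−G) with t = 5/6, so GZ:ZQ = t:(1−t) = 5/6:1/6

GZ:ZQ = 5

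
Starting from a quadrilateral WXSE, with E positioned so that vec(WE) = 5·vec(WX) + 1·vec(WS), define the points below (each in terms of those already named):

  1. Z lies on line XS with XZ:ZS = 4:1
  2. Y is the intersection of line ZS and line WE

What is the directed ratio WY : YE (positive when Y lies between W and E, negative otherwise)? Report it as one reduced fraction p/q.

WY:YE = 1/5

Choose coordinates W = (0, 0), X = (1, 0), S = (0, 1), E = (5, 1).
1. Z lies on line XS with XZ:ZS = 4:1 ⇒ Z = (1/5, 4/5)
2. Y is the intersection of line ZS and line WE ⇒ Y = (5/6, 1/6)
Y = W + t·(E−W) with t = 1/6, so WY:YE = t:(1−t) = 1/6:5/6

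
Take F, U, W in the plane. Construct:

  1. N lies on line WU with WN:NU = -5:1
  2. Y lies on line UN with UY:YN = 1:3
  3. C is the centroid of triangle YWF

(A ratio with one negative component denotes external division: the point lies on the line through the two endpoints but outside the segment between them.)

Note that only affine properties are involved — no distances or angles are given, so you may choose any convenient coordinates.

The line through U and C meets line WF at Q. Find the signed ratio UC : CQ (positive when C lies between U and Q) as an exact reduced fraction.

UC:CQ = 31/17

Set F = (0, 0), U = (1, 0), W = (0, 1); any affine frame gives the same invariant.
1. N lies on line WU with WN:NU = -5:1 ⇒ N = (5/4, -1/4)
2. Y lies on line UN with UY:YN = 1:3 ⇒ Y = (17/16, -1/16)
3. C is the centroid of triangle YWF ⇒ C = (17/48, 5/16)
line UC meets WF at Q = (0, 15/31)
C = U + t·(Q−U) with t = 31/48, so UC:CQ = 31/48:17/48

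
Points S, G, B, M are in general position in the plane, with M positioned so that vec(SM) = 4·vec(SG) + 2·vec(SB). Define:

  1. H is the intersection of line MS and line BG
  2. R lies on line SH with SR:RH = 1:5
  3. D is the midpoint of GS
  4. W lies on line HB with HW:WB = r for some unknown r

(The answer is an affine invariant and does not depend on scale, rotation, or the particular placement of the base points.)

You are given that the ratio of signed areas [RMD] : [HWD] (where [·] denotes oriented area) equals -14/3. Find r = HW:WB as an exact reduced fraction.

r = 5/3

Choose coordinates S = (0, 0), G = (1, 0), B = (0, 1), M = (4, 2).
1. H is the intersection of line MS and line BG ⇒ H = (2/3, 1/3)
2. R lies on line SH with SR:RH = 1:5 ⇒ R = (1/9, 1/18)
3. D is the midpoint of GS ⇒ D = (1/2, 0)
4. With HW:WB = r, write λ = r/(r+1) so W = H + λ·(B−H); W is affine-linear in λ
Every point depending on W is an affine combination of W and λ-independent points, so each such coordinate is linear in λ; the λ² term in each signed area is a multiple of (B−H)×(B−H) = 0, so 2·[RMD] and 2·[HWD] are each linear in λ. Evaluating at λ=0 and λ=1:
  2·[RMD] = -35/36,   2·[HWD] = 1/3·λ
So [RMD]:[HWD] = (-35/36) / (1/3·λ). Setting this equal to -14/3:
  -35/36 = -14/3·(1/3·λ)  ⇒  λ = 5/8
Then r = λ/(1−λ) = (5/8)/(3/8) = 5/3. Check: with r = 5/3, W = (1/4, 3/4) and [RMD]:[HWD] = -14/3 as required.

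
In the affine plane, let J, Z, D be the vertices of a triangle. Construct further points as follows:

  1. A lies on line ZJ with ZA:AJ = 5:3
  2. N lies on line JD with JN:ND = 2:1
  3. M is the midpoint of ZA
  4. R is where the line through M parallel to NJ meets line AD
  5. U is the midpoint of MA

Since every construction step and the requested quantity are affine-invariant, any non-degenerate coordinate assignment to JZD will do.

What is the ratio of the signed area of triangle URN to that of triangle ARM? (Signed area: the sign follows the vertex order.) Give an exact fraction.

[URN]:[ARM] = -13/10

Assign J = (0, 0), Z = (1, 0), D = (0, 1) — the answer is frame-independent, so this choice is without loss of generality.
1. A lies on line ZJ with ZA:AJ = 5:3 ⇒ A = (3/8, 0)
2. N lies on line JD with JN:ND = 2:1 ⇒ N = (0, 2/3)
3. M is the midpoint of ZA ⇒ M = (11/16, 0)
4. R is where the line through M parallel to NJ meets line AD ⇒ R = (11/16, -5/6)
5. U is the midpoint of MA ⇒ U = (17/32, 0)
2·[URN] = -65/192, 2·[ARM] = 25/96
[URN]:[ARM] = -65/192:25/96 = -13/10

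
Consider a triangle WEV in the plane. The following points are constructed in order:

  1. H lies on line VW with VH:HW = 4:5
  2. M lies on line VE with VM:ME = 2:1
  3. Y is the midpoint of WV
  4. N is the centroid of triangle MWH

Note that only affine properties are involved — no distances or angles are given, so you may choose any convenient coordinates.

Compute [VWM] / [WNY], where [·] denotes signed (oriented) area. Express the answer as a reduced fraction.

[VWM]:[WNY] = 6

Work in coordinates with W = (0, 0), E = (1, 0), V = (0, 1).
1. H lies on line VW with VH:HW = 4:5 ⇒ H = (0, 5/9)
2. M lies on line VE with VM:ME = 2:1 ⇒ M = (2/3, 1/3)
3. Y is the midpoint of WV ⇒ Y = (0, 1/2)
4. N is the centroid of triangle MWH ⇒ N = (2/9, 8/27)
2·[VWM] = 2/3, 2·[WNY] = 1/9
[VWM]:[WNY] = 2/3:1/9 = 6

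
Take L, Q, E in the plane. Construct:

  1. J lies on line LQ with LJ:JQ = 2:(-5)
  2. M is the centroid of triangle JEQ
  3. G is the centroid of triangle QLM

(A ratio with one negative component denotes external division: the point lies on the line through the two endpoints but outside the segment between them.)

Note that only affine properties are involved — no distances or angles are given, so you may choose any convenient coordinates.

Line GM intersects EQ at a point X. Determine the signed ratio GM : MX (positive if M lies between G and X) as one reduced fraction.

Set L = (0, 0), Q = (1, 0), E = (0, 1); any affine frame gives the same invariant.
1. J lies on line LQ with LJ:JQ = 2:(-5) ⇒ J = (-2/3, 0)
2. M is the centroid of triangle JEQ ⇒ M = (1/9, 1/3)
3. G is the centroid of triangle QLM ⇒ G = (10/27, 1/9)
line GM meets EQ at X = (4, -3)
M = G + t·(X−G) with t = -1/14, so GM:MX = -1/14:15/14

GM:MX = -1/15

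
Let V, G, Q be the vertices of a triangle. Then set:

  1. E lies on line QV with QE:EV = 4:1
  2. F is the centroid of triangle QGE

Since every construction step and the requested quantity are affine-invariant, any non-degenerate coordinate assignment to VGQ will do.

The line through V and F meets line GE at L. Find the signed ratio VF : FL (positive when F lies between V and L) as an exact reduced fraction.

VF:FL = -7/4

Assign V = (0, 0), G = (1, 0), Q = (0, 1) — the answer is frame-independent, so this choice is without loss of generality.
1. E lies on line QV with QE:EV = 4:1 ⇒ E = (0, 1/5)
2. F is the centroid of triangle QGE ⇒ F = (1/3, 2/5)
line VF meets GE at L = (1/7, 6/35)
F = V + t·(L−V) with t = 7/3, so VF:FL = 7/3:-4/3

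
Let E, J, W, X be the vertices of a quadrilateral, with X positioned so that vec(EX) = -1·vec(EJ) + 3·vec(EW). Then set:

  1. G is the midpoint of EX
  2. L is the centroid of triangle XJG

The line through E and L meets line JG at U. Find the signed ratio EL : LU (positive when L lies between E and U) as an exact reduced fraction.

Set E = (0, 0), J = (1, 0), W = (0, 1), X = (-1, 3); any affine frame gives the same invariant.
1. G is the midpoint of EX ⇒ G = (-1/2, 3/2)
2. L is the centroid of triangle XJG ⇒ L = (-1/6, 3/2)
line EL meets JG at U = (-1/8, 9/8)
L = E + t·(U−E) with t = 4/3, so EL:LU = 4/3:-1/3

EL:LU = -4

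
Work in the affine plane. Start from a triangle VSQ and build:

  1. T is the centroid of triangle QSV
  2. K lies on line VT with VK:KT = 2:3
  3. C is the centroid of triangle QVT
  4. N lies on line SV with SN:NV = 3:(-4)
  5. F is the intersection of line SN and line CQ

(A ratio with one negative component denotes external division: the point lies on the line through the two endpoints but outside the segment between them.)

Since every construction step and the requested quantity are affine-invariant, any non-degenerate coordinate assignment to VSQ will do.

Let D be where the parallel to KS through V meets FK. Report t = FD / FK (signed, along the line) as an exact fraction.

t = -1/4

Assign V = (0, 0), S = (1, 0), Q = (0, 1) — the answer is frame-independent, so this choice is without loss of generality.
1. T is the centroid of triangle QSV ⇒ T = (1/3, 1/3)
2. K lies on line VT with VK:KT = 2:3 ⇒ K = (2/15, 2/15)
3. C is the centroid of triangle QVT ⇒ C = (1/9, 4/9)
4. N lies on line SV with SN:NV = 3:(-4) ⇒ N = (4, 0)
5. F is the intersection of line SN and line CQ ⇒ F = (1/5, 0)
through V parallel to KS: direction (13/15, -2/15); meets FK at D = (13/60, -1/30)
D = F + t·(K−F) with t = -1/4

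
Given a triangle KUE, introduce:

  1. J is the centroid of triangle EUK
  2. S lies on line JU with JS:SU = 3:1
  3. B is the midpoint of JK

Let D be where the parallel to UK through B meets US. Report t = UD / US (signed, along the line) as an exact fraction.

t = 2

Work in coordinates with K = (0, 0), U = (1, 0), E = (0, 1).
1. J is the centroid of triangle EUK ⇒ J = (1/3, 1/3)
2. S lies on line JU with JS:SU = 3:1 ⇒ S = (5/6, 1/12)
3. B is the midpoint of JK ⇒ B = (1/6, 1/6)
through B parallel to UK: direction (-1, 0); meets US at D = (2/3, 1/6)
D = U + t·(S−U) with t = 2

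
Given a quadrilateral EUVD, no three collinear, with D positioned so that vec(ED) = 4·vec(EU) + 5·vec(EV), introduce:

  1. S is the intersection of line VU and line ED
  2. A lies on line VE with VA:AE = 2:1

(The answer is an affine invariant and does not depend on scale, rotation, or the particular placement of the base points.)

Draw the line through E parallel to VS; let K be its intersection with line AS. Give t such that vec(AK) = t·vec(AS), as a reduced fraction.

Assign E = (0, 0), U = (1, 0), V = (0, 1), D = (4, 5) — the answer is frame-independent, so this choice is without loss of generality.
1. S is the intersection of line VU and line ED ⇒ S = (4/9, 5/9)
2. A lies on line VE with VA:AE = 2:1 ⇒ A = (0, 1/3)
through E parallel to VS: direction (4/9, -4/9); meets AS at K = (-2/9, 2/9)
K = A + t·(S−A) with t = -1/2

t = -1/2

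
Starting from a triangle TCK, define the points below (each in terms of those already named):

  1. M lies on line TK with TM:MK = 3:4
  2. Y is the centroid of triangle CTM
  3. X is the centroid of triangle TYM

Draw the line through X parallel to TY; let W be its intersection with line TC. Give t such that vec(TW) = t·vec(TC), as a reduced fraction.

t = -1/3

Assign T = (0, 0), C = (1, 0), K = (0, 1) — the answer is frame-independent, so this choice is without loss of generality.
1. M lies on line TK with TM:MK = 3:4 ⇒ M = (0, 3/7)
2. Y is the centroid of triangle CTM ⇒ Y = (1/3, 1/7)
3. X is the centroid of triangle TYM ⇒ X = (1/9, 4/21)
through X parallel to TY: direction (1/3, 1/7); meets TC at W = (-1/3, 0)
W = T + t·(C−T) with t = -1/3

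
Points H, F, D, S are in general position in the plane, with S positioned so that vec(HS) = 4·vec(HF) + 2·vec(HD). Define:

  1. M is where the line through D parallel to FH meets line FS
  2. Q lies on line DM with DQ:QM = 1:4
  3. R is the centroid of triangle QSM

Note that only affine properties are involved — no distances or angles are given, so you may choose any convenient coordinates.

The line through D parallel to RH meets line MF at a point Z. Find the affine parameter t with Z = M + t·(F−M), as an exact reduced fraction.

t = -10

Set H = (0, 0), F = (1, 0), D = (0, 1), S = (4, 2); any affine frame gives the same invariant.
1. M is where the line through D parallel to FH meets line FS ⇒ M = (5/2, 1)
2. Q lies on line DM with DQ:QM = 1:4 ⇒ Q = (1/2, 1)
3. R is the centroid of triangle QSM ⇒ R = (7/3, 4/3)
through D parallel to RH: direction (-7/3, -4/3); meets MF at Z = (35/2, 11)
Z = M + t·(F−M) with t = -10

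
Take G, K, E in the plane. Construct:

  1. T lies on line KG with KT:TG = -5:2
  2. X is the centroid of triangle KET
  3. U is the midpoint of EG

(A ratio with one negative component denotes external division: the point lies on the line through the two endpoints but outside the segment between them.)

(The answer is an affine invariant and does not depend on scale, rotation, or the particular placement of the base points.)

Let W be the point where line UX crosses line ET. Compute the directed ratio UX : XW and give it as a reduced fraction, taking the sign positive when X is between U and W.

Set G = (0, 0), K = (1, 0), E = (0, 1); any affine frame gives the same invariant.
1. T lies on line KG with KT:TG = -5:2 ⇒ T = (-2/3, 0)
2. X is the centroid of triangle KET ⇒ X = (1/9, 1/3)
3. U is the midpoint of EG ⇒ U = (0, 1/2)
line UX meets ET at W = (-1/6, 3/4)
X = U + t·(W−U) with t = -2/3, so UX:XW = -2/3:5/3

UX:XW = -2/5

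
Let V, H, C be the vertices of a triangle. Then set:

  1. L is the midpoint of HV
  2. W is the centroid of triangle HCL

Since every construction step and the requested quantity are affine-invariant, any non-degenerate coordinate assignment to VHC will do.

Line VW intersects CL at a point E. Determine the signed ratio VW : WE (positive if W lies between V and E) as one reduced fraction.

Set V = (0, 0), H = (1, 0), C = (0, 1); any affine frame gives the same invariant.
1. L is the midpoint of HV ⇒ L = (1/2, 0)
2. W is the centroid of triangle HCL ⇒ W = (1/2, 1/3)
line VW meets CL at E = (3/8, 1/4)
W = V + t·(E−V) with t = 4/3, so VW:WE = 4/3:-1/3

VW:WE = -4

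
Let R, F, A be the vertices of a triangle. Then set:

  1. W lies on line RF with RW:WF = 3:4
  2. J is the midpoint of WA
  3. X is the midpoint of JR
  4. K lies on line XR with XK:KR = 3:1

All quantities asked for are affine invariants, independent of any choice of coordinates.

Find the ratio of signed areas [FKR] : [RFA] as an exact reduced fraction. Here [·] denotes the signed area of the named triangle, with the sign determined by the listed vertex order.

[FKR]:[RFA] = 1/16

Choose coordinates R = (0, 0), F = (1, 0), A = (0, 1).
1. W lies on line RF with RW:WF = 3:4 ⇒ W = (3/7, 0)
2. J is the midpoint of WA ⇒ J = (3/14, 1/2)
3. X is the midpoint of JR ⇒ X = (3/28, 1/4)
4. K lies on line XR with XK:KR = 3:1 ⇒ K = (3/112, 1/16)
2·[FKR] = 1/16, 2·[RFA] = 1
[FKR]:[RFA] = 1/16:1 = 1/16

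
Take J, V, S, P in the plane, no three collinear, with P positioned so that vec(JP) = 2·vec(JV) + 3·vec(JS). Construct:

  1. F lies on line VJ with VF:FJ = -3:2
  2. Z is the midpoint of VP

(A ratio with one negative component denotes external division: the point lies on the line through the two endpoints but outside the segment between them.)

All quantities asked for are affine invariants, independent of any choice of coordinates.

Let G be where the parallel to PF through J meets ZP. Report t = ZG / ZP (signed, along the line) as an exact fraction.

Choose coordinates J = (0, 0), V = (1, 0), S = (0, 1), P = (2, 3).
1. F lies on line VJ with VF:FJ = -3:2 ⇒ F = (-2, 0)
2. Z is the midpoint of VP ⇒ Z = (3/2, 3/2)
through J parallel to PF: direction (-4, -3); meets ZP at G = (4/3, 1)
G = Z + t·(P−Z) with t = -1/3

t = -1/3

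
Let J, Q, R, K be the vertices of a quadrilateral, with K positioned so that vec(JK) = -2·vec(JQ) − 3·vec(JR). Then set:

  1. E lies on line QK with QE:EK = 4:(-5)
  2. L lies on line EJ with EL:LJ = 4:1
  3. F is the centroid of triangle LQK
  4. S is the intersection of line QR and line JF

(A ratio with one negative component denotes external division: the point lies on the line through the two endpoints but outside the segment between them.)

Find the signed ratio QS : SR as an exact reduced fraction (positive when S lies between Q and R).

QS:SR = -3/8

Set J = (0, 0), Q = (1, 0), R = (0, 1), K = (-2, -3); any affine frame gives the same invariant.
1. E lies on line QK with QE:EK = 4:(-5) ⇒ E = (13, 12)
2. L lies on line EJ with EL:LJ = 4:1 ⇒ L = (13/5, 12/5)
3. F is the centroid of triangle LQK ⇒ F = (8/15, -1/5)
4. S is the intersection of line QR and line JF ⇒ S = (8/5, -3/5)
S = Q + t·(R−Q) with t = -3/5, so QS:SR = t:(1−t) = -3/5:8/5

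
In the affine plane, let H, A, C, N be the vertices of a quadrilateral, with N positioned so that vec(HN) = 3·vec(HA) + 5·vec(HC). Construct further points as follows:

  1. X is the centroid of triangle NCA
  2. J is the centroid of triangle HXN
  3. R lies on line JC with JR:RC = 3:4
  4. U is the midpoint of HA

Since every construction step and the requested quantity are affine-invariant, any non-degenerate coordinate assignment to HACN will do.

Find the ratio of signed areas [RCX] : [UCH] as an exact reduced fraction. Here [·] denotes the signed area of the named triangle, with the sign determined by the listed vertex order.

[RCX]:[UCH] = 8/21

Work in coordinates with H = (0, 0), A = (1, 0), C = (0, 1), N = (3, 5).
1. X is the centroid of triangle NCA ⇒ X = (4/3, 2)
2. J is the centroid of triangle HXN ⇒ J = (13/9, 7/3)
3. R lies on line JC with JR:RC = 3:4 ⇒ R = (52/63, 37/21)
4. U is the midpoint of HA ⇒ U = (1/2, 0)
2·[RCX] = 4/21, 2·[UCH] = 1/2
[RCX]:[UCH] = 4/21:1/2 = 8/21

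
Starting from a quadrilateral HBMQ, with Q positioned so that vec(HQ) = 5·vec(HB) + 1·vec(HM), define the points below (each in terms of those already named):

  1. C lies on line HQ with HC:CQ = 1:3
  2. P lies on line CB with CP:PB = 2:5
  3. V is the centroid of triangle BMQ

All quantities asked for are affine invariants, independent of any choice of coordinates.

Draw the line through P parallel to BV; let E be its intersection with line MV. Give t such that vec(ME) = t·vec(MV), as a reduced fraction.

t = 27/28

Work in coordinates with H = (0, 0), B = (1, 0), M = (0, 1), Q = (5, 1).
1. C lies on line HQ with HC:CQ = 1:3 ⇒ C = (5/4, 1/4)
2. P lies on line CB with CP:PB = 2:5 ⇒ P = (33/28, 5/28)
3. V is the centroid of triangle BMQ ⇒ V = (2, 2/3)
through P parallel to BV: direction (1, 2/3); meets MV at E = (27/14, 19/28)
E = M + t·(V−M) with t = 27/28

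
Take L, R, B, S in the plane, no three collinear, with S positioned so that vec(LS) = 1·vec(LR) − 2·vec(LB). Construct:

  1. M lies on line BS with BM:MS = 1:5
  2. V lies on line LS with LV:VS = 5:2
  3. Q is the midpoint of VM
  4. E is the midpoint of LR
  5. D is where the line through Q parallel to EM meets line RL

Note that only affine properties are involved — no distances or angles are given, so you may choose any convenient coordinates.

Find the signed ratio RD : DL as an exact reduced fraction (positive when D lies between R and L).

Work in coordinates with L = (0, 0), R = (1, 0), B = (0, 1), S = (1, -2).
1. M lies on line BS with BM:MS = 1:5 ⇒ M = (1/6, 1/2)
2. V lies on line LS with LV:VS = 5:2 ⇒ V = (5/7, -10/7)
3. Q is the midpoint of VM ⇒ Q = (37/84, -13/28)
4. E is the midpoint of LR ⇒ E = (1/2, 0)
5. D is where the line through Q parallel to EM meets line RL ⇒ D = (11/84, 0)
D = R + t·(L−R) with t = 73/84, so RD:DL = t:(1−t) = 73/84:11/84

RD:DL = 73/11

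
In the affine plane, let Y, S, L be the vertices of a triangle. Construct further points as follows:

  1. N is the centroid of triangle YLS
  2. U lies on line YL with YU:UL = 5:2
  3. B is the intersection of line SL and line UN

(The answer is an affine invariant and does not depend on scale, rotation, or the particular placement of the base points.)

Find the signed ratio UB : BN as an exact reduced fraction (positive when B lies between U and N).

Work in coordinates with Y = (0, 0), S = (1, 0), L = (0, 1).
1. N is the centroid of triangle YLS ⇒ N = (1/3, 1/3)
2. U lies on line YL with YU:UL = 5:2 ⇒ U = (0, 5/7)
3. B is the intersection of line SL and line UN ⇒ B = (-2, 3)
B = U + t·(N−U) with t = -6, so UB:BN = t:(1−t) = -6:7

UB:BN = -6/7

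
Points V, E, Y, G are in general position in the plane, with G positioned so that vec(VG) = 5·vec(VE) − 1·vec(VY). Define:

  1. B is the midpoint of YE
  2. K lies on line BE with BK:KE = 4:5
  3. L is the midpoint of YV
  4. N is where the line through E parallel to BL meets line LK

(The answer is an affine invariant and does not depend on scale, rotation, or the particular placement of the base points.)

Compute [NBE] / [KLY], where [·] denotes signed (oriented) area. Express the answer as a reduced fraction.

[NBE]:[KLY] = -45/52

Work in coordinates with V = (0, 0), E = (1, 0), Y = (0, 1), G = (5, -1).
1. B is the midpoint of YE ⇒ B = (1/2, 1/2)
2. K lies on line BE with BK:KE = 4:5 ⇒ K = (13/18, 5/18)
3. L is the midpoint of YV ⇒ L = (0, 1/2)
4. N is where the line through E parallel to BL meets line LK ⇒ N = (13/8, 0)
2·[NBE] = 5/16, 2·[KLY] = -13/36
[NBE]:[KLY] = 5/16:-13/36 = -45/52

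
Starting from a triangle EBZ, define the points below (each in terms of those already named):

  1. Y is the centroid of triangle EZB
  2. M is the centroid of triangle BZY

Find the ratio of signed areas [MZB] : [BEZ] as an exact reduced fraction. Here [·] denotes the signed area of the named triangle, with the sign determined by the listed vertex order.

Assign E = (0, 0), B = (1, 0), Z = (0, 1) — the answer is frame-independent, so this choice is without loss of generality.
1. Y is the centroid of triangle EZB ⇒ Y = (1/3, 1/3)
2. M is the centroid of triangle BZY ⇒ M = (4/9, 4/9)
2·[MZB] = -1/9, 2·[BEZ] = -1
[MZB]:[BEZ] = -1/9:-1 = 1/9

[MZB]:[BEZ] = 1/9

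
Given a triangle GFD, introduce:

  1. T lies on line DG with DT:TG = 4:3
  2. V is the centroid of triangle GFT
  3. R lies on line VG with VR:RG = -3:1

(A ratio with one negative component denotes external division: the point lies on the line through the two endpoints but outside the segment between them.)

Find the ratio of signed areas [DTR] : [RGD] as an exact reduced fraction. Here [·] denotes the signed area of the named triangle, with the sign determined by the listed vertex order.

Assign G = (0, 0), F = (1, 0), D = (0, 1) — the answer is frame-independent, so this choice is without loss of generality.
1. T lies on line DG with DT:TG = 4:3 ⇒ T = (0, 3/7)
2. V is the centroid of triangle GFT ⇒ V = (1/3, 1/7)
3. R lies on line VG with VR:RG = -3:1 ⇒ R = (-1/6, -1/14)
2·[DTR] = -2/21, 2·[RGD] = 1/6
[DTR]:[RGD] = -2/21:1/6 = -4/7

[DTR]:[RGD] = -4/7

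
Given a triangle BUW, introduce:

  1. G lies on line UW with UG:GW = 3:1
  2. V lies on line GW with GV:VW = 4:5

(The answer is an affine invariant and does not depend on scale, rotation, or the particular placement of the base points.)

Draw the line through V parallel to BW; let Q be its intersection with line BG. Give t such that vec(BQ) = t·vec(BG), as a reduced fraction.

t = 5/9

Work in coordinates with B = (0, 0), U = (1, 0), W = (0, 1).
1. G lies on line UW with UG:GW = 3:1 ⇒ G = (1/4, 3/4)
2. V lies on line GW with GV:VW = 4:5 ⇒ V = (5/36, 31/36)
through V parallel to BW: direction (0, 1); meets BG at Q = (5/36, 5/12)
Q = B + t·(G−B) with t = 5/9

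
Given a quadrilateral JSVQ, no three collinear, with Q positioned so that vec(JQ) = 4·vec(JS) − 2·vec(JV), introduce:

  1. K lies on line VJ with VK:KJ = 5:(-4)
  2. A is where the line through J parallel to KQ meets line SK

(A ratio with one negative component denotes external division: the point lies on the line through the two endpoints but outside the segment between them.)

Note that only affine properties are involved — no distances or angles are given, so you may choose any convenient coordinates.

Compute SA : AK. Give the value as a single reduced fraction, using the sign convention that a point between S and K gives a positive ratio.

SA:AK = -1/8

Work in coordinates with J = (0, 0), S = (1, 0), V = (0, 1), Q = (4, -2).
1. K lies on line VJ with VK:KJ = 5:(-4) ⇒ K = (0, -4)
2. A is where the line through J parallel to KQ meets line SK ⇒ A = (8/7, 4/7)
A = S + t·(K−S) with t = -1/7, so SA:AK = t:(1−t) = -1/7:8/7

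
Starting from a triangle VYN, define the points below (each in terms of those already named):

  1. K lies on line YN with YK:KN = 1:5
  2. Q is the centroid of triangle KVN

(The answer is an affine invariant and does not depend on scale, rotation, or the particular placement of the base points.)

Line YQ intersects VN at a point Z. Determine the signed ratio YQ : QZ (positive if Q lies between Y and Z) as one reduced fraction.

Set V = (0, 0), Y = (1, 0), N = (0, 1); any affine frame gives the same invariant.
1. K lies on line YN with YK:KN = 1:5 ⇒ K = (5/6, 1/6)
2. Q is the centroid of triangle KVN ⇒ Q = (5/18, 7/18)
line YQ meets VN at Z = (0, 7/13)
Q = Y + t·(Z−Y) with t = 13/18, so YQ:QZ = 13/18:5/18

YQ:QZ = 13/5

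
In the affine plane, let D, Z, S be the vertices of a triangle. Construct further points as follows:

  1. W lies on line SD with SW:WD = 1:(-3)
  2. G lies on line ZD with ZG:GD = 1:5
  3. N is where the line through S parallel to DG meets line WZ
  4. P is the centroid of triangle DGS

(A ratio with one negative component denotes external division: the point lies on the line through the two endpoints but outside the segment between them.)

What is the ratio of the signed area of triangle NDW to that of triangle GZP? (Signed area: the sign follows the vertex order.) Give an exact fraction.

Choose coordinates D = (0, 0), Z = (1, 0), S = (0, 1).
1. W lies on line SD with SW:WD = 1:(-3) ⇒ W = (0, 3/2)
2. G lies on line ZD with ZG:GD = 1:5 ⇒ G = (5/6, 0)
3. N is where the line through S parallel to DG meets line WZ ⇒ N = (1/3, 1)
4. P is the centroid of triangle DGS ⇒ P = (5/18, 1/3)
2·[NDW] = -1/2, 2·[GZP] = 1/18
[NDW]:[GZP] = -1/2:1/18 = -9

[NDW]:[GZP] = -9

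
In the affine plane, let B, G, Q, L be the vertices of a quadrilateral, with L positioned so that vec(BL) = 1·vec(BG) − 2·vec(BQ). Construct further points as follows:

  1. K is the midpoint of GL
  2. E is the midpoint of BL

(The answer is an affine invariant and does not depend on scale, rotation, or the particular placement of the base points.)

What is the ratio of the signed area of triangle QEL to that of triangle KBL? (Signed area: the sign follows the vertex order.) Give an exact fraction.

[QEL]:[KBL] = 1/2

Assign B = (0, 0), G = (1, 0), Q = (0, 1), L = (1, -2) — the answer is frame-independent, so this choice is without loss of generality.
1. K is the midpoint of GL ⇒ K = (1, -1)
2. E is the midpoint of BL ⇒ E = (1/2, -1)
2·[QEL] = 1/2, 2·[KBL] = 1
[QEL]:[KBL] = 1/2:1 = 1/2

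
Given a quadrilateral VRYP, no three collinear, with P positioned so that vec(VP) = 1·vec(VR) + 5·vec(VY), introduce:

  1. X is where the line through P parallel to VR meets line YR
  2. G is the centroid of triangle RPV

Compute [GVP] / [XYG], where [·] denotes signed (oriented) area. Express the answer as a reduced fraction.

Assign V = (0, 0), R = (1, 0), Y = (0, 1), P = (1, 5) — the answer is frame-independent, so this choice is without loss of generality.
1. X is where the line through P parallel to VR meets line YR ⇒ X = (-4, 5)
2. G is the centroid of triangle RPV ⇒ G = (2/3, 5/3)
2·[GVP] = -5/3, 2·[XYG] = 16/3
[GVP]:[XYG] = -5/3:16/3 = -5/16

[GVP]:[XYG] = -5/16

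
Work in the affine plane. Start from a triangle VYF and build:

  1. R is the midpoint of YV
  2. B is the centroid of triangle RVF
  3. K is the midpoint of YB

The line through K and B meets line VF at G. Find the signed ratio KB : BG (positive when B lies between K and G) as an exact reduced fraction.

Choose coordinates V = (0, 0), Y = (1, 0), F = (0, 1).
1. R is the midpoint of YV ⇒ R = (1/2, 0)
2. B is the centroid of triangle RVF ⇒ B = (1/6, 1/3)
3. K is the midpoint of YB ⇒ K = (7/12, 1/6)
line KB meets VF at G = (0, 2/5)
B = K + t·(G−K) with t = 5/7, so KB:BG = 5/7:2/7

KB:BG = 5/2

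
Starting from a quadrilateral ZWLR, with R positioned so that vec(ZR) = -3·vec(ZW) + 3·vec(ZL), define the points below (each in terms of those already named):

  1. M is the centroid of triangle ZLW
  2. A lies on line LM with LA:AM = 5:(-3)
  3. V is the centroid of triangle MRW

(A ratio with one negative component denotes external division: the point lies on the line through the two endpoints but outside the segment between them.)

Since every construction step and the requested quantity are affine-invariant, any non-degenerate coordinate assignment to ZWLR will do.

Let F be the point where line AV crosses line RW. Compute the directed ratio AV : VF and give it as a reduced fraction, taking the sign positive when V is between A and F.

AV:VF = 53/4

Set Z = (0, 0), W = (1, 0), L = (0, 1), R = (-3, 3); any affine frame gives the same invariant.
1. M is the centroid of triangle ZLW ⇒ M = (1/3, 1/3)
2. A lies on line LM with LA:AM = 5:(-3) ⇒ A = (5/6, -2/3)
3. V is the centroid of triangle MRW ⇒ V = (-5/9, 10/9)
line AV meets RW at F = (-35/53, 66/53)
V = A + t·(F−A) with t = 53/57, so AV:VF = 53/57:4/57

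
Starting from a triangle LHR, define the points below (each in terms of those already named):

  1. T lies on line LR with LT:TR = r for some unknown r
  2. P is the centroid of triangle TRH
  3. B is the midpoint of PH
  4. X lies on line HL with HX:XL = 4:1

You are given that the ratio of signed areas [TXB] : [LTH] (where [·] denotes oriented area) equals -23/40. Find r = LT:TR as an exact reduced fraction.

Assign L = (0, 0), H = (1, 0), R = (0, 1) — the answer is frame-independent, so this choice is without loss of generality.
1. With LT:TR = r, write λ = r/(r+1) so T = L + λ·(R−L); T is affine-linear in λ
2. P is the centroid of triangle TRH ⇒ P is an affine combination of earlier points and hence also affine-linear in λ
3. B is the midpoint of PH ⇒ B is an affine combination of earlier points and hence also affine-linear in λ
4. X lies on line HL with HX:XL = 4:1 ⇒ X = (1/5, 0)
Every point depending on T is an affine combination of T and λ-independent points, so each such coordinate is linear in λ; the λ² term in each signed area is a multiple of (R−L)×(R−L) = 0, so 2·[TXB] and 2·[LTH] are each linear in λ. Evaluating at λ=0 and λ=1:
  2·[TXB] = 1/2·λ + 1/30,   2·[LTH] = −λ
So [TXB]:[LTH] = (1/2·λ + 1/30) / (−λ). Setting this equal to -23/40:
  1/2·λ + 1/30 = -23/40·(−λ)  ⇒  λ = 4/9
Then r = λ/(1−λ) = (4/9)/(5/9) = 4/5. Check: with r = 4/5, T = (0, 4/9) and [TXB]:[LTH] = -23/40 as required.

r = 4/5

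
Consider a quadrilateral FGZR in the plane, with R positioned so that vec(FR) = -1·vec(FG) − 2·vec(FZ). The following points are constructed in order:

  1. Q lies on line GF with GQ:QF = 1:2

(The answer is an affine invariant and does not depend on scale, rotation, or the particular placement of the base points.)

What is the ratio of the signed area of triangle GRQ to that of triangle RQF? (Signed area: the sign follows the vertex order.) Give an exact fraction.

Choose coordinates F = (0, 0), G = (1, 0), Z = (0, 1), R = (-1, -2).
1. Q lies on line GF with GQ:QF = 1:2 ⇒ Q = (2/3, 0)
2·[GRQ] = -2/3, 2·[RQF] = 4/3
[GRQ]:[RQF] = -2/3:4/3 = -1/2

[GRQ]:[RQF] = -1/2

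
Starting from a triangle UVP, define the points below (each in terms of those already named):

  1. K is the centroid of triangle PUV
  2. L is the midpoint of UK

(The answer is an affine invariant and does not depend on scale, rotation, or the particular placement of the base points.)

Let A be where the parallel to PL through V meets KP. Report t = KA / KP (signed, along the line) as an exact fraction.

t = -3

Set U = (0, 0), V = (1, 0), P = (0, 1); any affine frame gives the same invariant.
1. K is the centroid of triangle PUV ⇒ K = (1/3, 1/3)
2. L is the midpoint of UK ⇒ L = (1/6, 1/6)
through V parallel to PL: direction (1/6, -5/6); meets KP at A = (4/3, -5/3)
A = K + t·(P−K) with t = -3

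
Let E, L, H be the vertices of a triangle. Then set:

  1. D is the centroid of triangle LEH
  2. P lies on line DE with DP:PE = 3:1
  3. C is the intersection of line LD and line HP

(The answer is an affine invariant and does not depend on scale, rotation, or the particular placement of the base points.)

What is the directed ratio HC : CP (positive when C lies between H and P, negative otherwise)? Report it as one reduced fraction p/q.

HC:CP = 4/3

Set E = (0, 0), L = (1, 0), H = (0, 1); any affine frame gives the same invariant.
1. D is the centroid of triangle LEH ⇒ D = (1/3, 1/3)
2. P lies on line DE with DP:PE = 3:1 ⇒ P = (1/12, 1/12)
3. C is the intersection of line LD and line HP ⇒ C = (1/21, 10/21)
C = H + t·(P−H) with t = 4/7, so HC:CP = t:(1−t) = 4/7:3/7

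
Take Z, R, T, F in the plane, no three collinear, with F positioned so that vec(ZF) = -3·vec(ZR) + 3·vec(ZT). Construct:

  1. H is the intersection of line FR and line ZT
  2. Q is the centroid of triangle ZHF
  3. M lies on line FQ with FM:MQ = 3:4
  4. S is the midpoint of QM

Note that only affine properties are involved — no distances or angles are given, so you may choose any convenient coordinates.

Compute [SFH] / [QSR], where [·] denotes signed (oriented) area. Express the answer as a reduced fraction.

[SFH]:[QSR] = 15/8

Choose coordinates Z = (0, 0), R = (1, 0), T = (0, 1), F = (-3, 3).
1. H is the intersection of line FR and line ZT ⇒ H = (0, 3/4)
2. Q is the centroid of triangle ZHF ⇒ Q = (-1, 5/4)
3. M lies on line FQ with FM:MQ = 3:4 ⇒ M = (-15/7, 9/4)
4. S is the midpoint of QM ⇒ S = (-11/7, 7/4)
2·[SFH] = -15/28, 2·[QSR] = -2/7
[SFH]:[QSR] = -15/28:-2/7 = 15/8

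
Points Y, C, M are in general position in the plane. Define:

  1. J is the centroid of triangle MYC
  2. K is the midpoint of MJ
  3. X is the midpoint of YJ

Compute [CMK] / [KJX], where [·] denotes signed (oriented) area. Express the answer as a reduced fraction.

Work in coordinates with Y = (0, 0), C = (1, 0), M = (0, 1).
1. J is the centroid of triangle MYC ⇒ J = (1/3, 1/3)
2. K is the midpoint of MJ ⇒ K = (1/6, 2/3)
3. X is the midpoint of YJ ⇒ X = (1/6, 1/6)
2·[CMK] = 1/6, 2·[KJX] = -1/12
[CMK]:[KJX] = 1/6:-1/12 = -2

[CMK]:[KJX] = -2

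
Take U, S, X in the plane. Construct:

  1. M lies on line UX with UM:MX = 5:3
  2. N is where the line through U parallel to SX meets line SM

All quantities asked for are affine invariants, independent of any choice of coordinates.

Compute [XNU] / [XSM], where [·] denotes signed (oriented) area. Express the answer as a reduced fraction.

Work in coordinates with U = (0, 0), S = (1, 0), X = (0, 1).
1. M lies on line UX with UM:MX = 5:3 ⇒ M = (0, 5/8)
2. N is where the line through U parallel to SX meets line SM ⇒ N = (-5/3, 5/3)
2·[XNU] = 5/3, 2·[XSM] = -3/8
[XNU]:[XSM] = 5/3:-3/8 = -40/9

[XNU]:[XSM] = -40/9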